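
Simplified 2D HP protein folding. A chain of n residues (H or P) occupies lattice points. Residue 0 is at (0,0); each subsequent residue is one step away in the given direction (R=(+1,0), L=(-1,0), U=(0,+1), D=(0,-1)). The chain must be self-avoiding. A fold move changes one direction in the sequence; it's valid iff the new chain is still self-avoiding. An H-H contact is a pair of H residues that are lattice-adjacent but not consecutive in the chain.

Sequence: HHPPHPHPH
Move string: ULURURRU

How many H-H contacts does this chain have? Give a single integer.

Answer: 1

Derivation:
Positions: [(0, 0), (0, 1), (-1, 1), (-1, 2), (0, 2), (0, 3), (1, 3), (2, 3), (2, 4)]
H-H contact: residue 1 @(0,1) - residue 4 @(0, 2)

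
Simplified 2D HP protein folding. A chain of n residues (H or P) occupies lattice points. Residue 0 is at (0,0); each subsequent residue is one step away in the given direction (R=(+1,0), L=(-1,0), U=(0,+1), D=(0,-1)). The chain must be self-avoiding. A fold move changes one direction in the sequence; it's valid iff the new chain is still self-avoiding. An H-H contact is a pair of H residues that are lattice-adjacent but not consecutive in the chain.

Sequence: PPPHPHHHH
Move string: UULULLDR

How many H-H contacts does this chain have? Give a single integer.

Positions: [(0, 0), (0, 1), (0, 2), (-1, 2), (-1, 3), (-2, 3), (-3, 3), (-3, 2), (-2, 2)]
H-H contact: residue 3 @(-1,2) - residue 8 @(-2, 2)
H-H contact: residue 5 @(-2,3) - residue 8 @(-2, 2)

Answer: 2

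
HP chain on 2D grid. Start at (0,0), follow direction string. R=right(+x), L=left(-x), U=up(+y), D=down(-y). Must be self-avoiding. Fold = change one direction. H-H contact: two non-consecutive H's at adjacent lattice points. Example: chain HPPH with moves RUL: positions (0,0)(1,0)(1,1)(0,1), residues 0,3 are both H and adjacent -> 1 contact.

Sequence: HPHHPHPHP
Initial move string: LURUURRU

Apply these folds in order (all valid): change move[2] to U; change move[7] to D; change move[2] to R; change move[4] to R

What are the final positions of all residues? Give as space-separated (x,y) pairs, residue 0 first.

Answer: (0,0) (-1,0) (-1,1) (0,1) (0,2) (1,2) (2,2) (3,2) (3,1)

Derivation:
Initial moves: LURUURRU
Fold: move[2]->U => LUUUURRU (positions: [(0, 0), (-1, 0), (-1, 1), (-1, 2), (-1, 3), (-1, 4), (0, 4), (1, 4), (1, 5)])
Fold: move[7]->D => LUUUURRD (positions: [(0, 0), (-1, 0), (-1, 1), (-1, 2), (-1, 3), (-1, 4), (0, 4), (1, 4), (1, 3)])
Fold: move[2]->R => LURUURRD (positions: [(0, 0), (-1, 0), (-1, 1), (0, 1), (0, 2), (0, 3), (1, 3), (2, 3), (2, 2)])
Fold: move[4]->R => LURURRRD (positions: [(0, 0), (-1, 0), (-1, 1), (0, 1), (0, 2), (1, 2), (2, 2), (3, 2), (3, 1)])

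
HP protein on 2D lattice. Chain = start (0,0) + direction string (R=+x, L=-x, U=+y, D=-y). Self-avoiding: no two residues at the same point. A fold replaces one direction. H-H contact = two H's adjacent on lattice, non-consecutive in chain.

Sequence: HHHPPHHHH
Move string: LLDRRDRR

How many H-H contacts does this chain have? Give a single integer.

Answer: 1

Derivation:
Positions: [(0, 0), (-1, 0), (-2, 0), (-2, -1), (-1, -1), (0, -1), (0, -2), (1, -2), (2, -2)]
H-H contact: residue 0 @(0,0) - residue 5 @(0, -1)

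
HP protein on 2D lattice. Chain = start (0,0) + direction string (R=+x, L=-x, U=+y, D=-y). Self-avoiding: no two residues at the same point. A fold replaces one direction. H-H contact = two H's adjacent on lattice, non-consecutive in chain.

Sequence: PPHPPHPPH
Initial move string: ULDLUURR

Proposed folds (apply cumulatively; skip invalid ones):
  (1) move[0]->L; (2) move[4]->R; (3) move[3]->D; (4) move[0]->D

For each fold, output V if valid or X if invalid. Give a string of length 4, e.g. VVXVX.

Initial: ULDLUURR -> [(0, 0), (0, 1), (-1, 1), (-1, 0), (-2, 0), (-2, 1), (-2, 2), (-1, 2), (0, 2)]
Fold 1: move[0]->L => LLDLUURR VALID
Fold 2: move[4]->R => LLDLRURR INVALID (collision), skipped
Fold 3: move[3]->D => LLDDUURR INVALID (collision), skipped
Fold 4: move[0]->D => DLDLUURR INVALID (collision), skipped

Answer: VXXX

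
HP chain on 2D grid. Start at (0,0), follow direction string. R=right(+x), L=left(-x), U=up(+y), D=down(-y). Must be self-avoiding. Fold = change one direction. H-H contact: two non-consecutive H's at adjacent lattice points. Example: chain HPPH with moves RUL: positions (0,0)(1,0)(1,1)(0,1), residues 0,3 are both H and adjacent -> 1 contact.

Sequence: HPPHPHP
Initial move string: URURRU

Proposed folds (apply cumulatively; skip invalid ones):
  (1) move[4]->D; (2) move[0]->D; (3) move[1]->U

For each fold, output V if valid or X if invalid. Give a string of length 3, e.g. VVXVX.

Answer: XVX

Derivation:
Initial: URURRU -> [(0, 0), (0, 1), (1, 1), (1, 2), (2, 2), (3, 2), (3, 3)]
Fold 1: move[4]->D => URURDU INVALID (collision), skipped
Fold 2: move[0]->D => DRURRU VALID
Fold 3: move[1]->U => DUURRU INVALID (collision), skipped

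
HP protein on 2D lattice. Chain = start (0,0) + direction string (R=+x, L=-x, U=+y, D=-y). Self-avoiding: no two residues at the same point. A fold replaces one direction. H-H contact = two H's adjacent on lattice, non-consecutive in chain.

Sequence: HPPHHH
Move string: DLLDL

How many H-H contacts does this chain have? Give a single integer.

Positions: [(0, 0), (0, -1), (-1, -1), (-2, -1), (-2, -2), (-3, -2)]
No H-H contacts found.

Answer: 0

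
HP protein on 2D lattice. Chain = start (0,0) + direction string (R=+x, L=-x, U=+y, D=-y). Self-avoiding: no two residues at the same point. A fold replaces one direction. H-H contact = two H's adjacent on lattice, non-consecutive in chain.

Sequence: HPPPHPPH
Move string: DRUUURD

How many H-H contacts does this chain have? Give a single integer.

Positions: [(0, 0), (0, -1), (1, -1), (1, 0), (1, 1), (1, 2), (2, 2), (2, 1)]
H-H contact: residue 4 @(1,1) - residue 7 @(2, 1)

Answer: 1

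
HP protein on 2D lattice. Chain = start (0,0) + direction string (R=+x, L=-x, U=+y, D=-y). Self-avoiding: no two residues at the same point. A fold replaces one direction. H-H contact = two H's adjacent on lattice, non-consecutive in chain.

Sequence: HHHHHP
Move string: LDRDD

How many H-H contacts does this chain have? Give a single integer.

Answer: 1

Derivation:
Positions: [(0, 0), (-1, 0), (-1, -1), (0, -1), (0, -2), (0, -3)]
H-H contact: residue 0 @(0,0) - residue 3 @(0, -1)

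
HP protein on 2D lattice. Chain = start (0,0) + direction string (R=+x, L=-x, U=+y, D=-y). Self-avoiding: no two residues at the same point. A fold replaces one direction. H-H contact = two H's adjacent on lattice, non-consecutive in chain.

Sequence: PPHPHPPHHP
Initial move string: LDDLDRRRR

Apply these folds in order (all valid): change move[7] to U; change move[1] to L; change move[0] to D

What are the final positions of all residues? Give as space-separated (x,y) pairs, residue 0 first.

Initial moves: LDDLDRRRR
Fold: move[7]->U => LDDLDRRUR (positions: [(0, 0), (-1, 0), (-1, -1), (-1, -2), (-2, -2), (-2, -3), (-1, -3), (0, -3), (0, -2), (1, -2)])
Fold: move[1]->L => LLDLDRRUR (positions: [(0, 0), (-1, 0), (-2, 0), (-2, -1), (-3, -1), (-3, -2), (-2, -2), (-1, -2), (-1, -1), (0, -1)])
Fold: move[0]->D => DLDLDRRUR (positions: [(0, 0), (0, -1), (-1, -1), (-1, -2), (-2, -2), (-2, -3), (-1, -3), (0, -3), (0, -2), (1, -2)])

Answer: (0,0) (0,-1) (-1,-1) (-1,-2) (-2,-2) (-2,-3) (-1,-3) (0,-3) (0,-2) (1,-2)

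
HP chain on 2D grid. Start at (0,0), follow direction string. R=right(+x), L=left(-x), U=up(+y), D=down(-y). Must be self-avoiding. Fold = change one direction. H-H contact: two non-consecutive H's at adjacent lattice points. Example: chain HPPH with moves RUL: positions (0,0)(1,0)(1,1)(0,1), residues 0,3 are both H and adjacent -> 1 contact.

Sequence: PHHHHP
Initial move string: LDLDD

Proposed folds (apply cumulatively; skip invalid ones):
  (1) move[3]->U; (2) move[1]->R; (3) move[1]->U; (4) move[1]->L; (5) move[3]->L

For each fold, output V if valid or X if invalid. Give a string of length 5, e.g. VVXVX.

Answer: XXVVV

Derivation:
Initial: LDLDD -> [(0, 0), (-1, 0), (-1, -1), (-2, -1), (-2, -2), (-2, -3)]
Fold 1: move[3]->U => LDLUD INVALID (collision), skipped
Fold 2: move[1]->R => LRLDD INVALID (collision), skipped
Fold 3: move[1]->U => LULDD VALID
Fold 4: move[1]->L => LLLDD VALID
Fold 5: move[3]->L => LLLLD VALID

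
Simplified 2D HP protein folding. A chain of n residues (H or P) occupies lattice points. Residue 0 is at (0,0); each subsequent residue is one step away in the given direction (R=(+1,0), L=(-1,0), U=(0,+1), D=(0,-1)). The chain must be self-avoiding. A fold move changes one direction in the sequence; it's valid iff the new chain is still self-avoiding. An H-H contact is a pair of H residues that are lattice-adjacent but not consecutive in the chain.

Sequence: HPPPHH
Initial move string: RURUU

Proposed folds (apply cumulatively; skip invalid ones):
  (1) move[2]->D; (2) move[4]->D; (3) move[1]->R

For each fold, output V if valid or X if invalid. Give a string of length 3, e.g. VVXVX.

Initial: RURUU -> [(0, 0), (1, 0), (1, 1), (2, 1), (2, 2), (2, 3)]
Fold 1: move[2]->D => RUDUU INVALID (collision), skipped
Fold 2: move[4]->D => RURUD INVALID (collision), skipped
Fold 3: move[1]->R => RRRUU VALID

Answer: XXV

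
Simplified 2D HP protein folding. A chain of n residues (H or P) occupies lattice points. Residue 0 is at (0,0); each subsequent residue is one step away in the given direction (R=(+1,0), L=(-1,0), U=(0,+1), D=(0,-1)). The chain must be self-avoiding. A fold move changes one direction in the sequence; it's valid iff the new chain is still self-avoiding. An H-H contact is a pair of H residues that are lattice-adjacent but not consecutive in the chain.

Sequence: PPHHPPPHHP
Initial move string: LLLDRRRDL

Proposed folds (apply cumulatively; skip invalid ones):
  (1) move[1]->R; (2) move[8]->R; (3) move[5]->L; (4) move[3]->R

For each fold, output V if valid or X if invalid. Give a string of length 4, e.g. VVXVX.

Answer: XVXX

Derivation:
Initial: LLLDRRRDL -> [(0, 0), (-1, 0), (-2, 0), (-3, 0), (-3, -1), (-2, -1), (-1, -1), (0, -1), (0, -2), (-1, -2)]
Fold 1: move[1]->R => LRLDRRRDL INVALID (collision), skipped
Fold 2: move[8]->R => LLLDRRRDR VALID
Fold 3: move[5]->L => LLLDRLRDR INVALID (collision), skipped
Fold 4: move[3]->R => LLLRRRRDR INVALID (collision), skipped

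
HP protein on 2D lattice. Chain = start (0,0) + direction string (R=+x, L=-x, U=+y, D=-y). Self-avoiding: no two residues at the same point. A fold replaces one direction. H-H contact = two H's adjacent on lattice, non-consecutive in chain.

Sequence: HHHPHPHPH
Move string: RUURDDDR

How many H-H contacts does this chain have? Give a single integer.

Answer: 1

Derivation:
Positions: [(0, 0), (1, 0), (1, 1), (1, 2), (2, 2), (2, 1), (2, 0), (2, -1), (3, -1)]
H-H contact: residue 1 @(1,0) - residue 6 @(2, 0)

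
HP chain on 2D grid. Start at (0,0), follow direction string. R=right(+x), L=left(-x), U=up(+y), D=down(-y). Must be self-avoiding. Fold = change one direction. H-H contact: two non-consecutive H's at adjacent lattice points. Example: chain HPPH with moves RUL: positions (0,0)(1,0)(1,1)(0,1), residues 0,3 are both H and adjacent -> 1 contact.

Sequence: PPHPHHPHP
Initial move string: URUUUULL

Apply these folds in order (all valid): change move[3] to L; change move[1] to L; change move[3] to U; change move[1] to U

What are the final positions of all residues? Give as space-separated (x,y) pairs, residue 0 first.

Initial moves: URUUUULL
Fold: move[3]->L => URULUULL (positions: [(0, 0), (0, 1), (1, 1), (1, 2), (0, 2), (0, 3), (0, 4), (-1, 4), (-2, 4)])
Fold: move[1]->L => ULULUULL (positions: [(0, 0), (0, 1), (-1, 1), (-1, 2), (-2, 2), (-2, 3), (-2, 4), (-3, 4), (-4, 4)])
Fold: move[3]->U => ULUUUULL (positions: [(0, 0), (0, 1), (-1, 1), (-1, 2), (-1, 3), (-1, 4), (-1, 5), (-2, 5), (-3, 5)])
Fold: move[1]->U => UUUUUULL (positions: [(0, 0), (0, 1), (0, 2), (0, 3), (0, 4), (0, 5), (0, 6), (-1, 6), (-2, 6)])

Answer: (0,0) (0,1) (0,2) (0,3) (0,4) (0,5) (0,6) (-1,6) (-2,6)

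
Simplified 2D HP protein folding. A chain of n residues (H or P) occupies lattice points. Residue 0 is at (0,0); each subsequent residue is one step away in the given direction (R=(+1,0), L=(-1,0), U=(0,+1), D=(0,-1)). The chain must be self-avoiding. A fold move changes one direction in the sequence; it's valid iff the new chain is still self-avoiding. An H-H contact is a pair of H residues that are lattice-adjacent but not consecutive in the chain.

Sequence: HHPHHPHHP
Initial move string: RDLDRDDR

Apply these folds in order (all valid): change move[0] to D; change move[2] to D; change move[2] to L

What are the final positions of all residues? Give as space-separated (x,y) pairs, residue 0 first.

Initial moves: RDLDRDDR
Fold: move[0]->D => DDLDRDDR (positions: [(0, 0), (0, -1), (0, -2), (-1, -2), (-1, -3), (0, -3), (0, -4), (0, -5), (1, -5)])
Fold: move[2]->D => DDDDRDDR (positions: [(0, 0), (0, -1), (0, -2), (0, -3), (0, -4), (1, -4), (1, -5), (1, -6), (2, -6)])
Fold: move[2]->L => DDLDRDDR (positions: [(0, 0), (0, -1), (0, -2), (-1, -2), (-1, -3), (0, -3), (0, -4), (0, -5), (1, -5)])

Answer: (0,0) (0,-1) (0,-2) (-1,-2) (-1,-3) (0,-3) (0,-4) (0,-5) (1,-5)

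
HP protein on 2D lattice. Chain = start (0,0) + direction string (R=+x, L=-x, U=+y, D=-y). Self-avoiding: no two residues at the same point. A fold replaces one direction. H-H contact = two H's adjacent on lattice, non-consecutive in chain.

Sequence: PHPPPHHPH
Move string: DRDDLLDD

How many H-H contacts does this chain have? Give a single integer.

Answer: 0

Derivation:
Positions: [(0, 0), (0, -1), (1, -1), (1, -2), (1, -3), (0, -3), (-1, -3), (-1, -4), (-1, -5)]
No H-H contacts found.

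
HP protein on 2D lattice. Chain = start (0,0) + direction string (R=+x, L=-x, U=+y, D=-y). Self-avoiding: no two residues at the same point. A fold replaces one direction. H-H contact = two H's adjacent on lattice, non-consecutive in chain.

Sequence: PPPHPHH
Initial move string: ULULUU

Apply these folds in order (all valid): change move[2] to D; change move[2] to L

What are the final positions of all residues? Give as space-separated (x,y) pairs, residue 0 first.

Initial moves: ULULUU
Fold: move[2]->D => ULDLUU (positions: [(0, 0), (0, 1), (-1, 1), (-1, 0), (-2, 0), (-2, 1), (-2, 2)])
Fold: move[2]->L => ULLLUU (positions: [(0, 0), (0, 1), (-1, 1), (-2, 1), (-3, 1), (-3, 2), (-3, 3)])

Answer: (0,0) (0,1) (-1,1) (-2,1) (-3,1) (-3,2) (-3,3)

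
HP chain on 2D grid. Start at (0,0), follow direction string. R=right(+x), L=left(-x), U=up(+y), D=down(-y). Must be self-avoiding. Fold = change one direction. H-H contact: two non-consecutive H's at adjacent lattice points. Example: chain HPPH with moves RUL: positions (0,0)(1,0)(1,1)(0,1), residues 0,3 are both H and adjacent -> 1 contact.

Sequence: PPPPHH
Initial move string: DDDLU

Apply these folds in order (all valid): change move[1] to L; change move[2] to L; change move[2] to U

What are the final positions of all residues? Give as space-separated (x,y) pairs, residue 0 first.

Answer: (0,0) (0,-1) (-1,-1) (-1,0) (-2,0) (-2,1)

Derivation:
Initial moves: DDDLU
Fold: move[1]->L => DLDLU (positions: [(0, 0), (0, -1), (-1, -1), (-1, -2), (-2, -2), (-2, -1)])
Fold: move[2]->L => DLLLU (positions: [(0, 0), (0, -1), (-1, -1), (-2, -1), (-3, -1), (-3, 0)])
Fold: move[2]->U => DLULU (positions: [(0, 0), (0, -1), (-1, -1), (-1, 0), (-2, 0), (-2, 1)])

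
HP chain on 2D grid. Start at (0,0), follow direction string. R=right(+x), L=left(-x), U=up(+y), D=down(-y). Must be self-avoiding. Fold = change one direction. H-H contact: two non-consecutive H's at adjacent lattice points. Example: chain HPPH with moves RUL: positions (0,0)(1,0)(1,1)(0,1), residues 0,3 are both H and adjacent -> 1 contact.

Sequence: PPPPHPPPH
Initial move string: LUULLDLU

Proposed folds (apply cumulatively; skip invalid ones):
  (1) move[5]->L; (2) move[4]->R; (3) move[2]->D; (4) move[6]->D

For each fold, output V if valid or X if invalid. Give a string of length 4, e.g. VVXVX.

Answer: VXXX

Derivation:
Initial: LUULLDLU -> [(0, 0), (-1, 0), (-1, 1), (-1, 2), (-2, 2), (-3, 2), (-3, 1), (-4, 1), (-4, 2)]
Fold 1: move[5]->L => LUULLLLU VALID
Fold 2: move[4]->R => LUULRLLU INVALID (collision), skipped
Fold 3: move[2]->D => LUDLLLLU INVALID (collision), skipped
Fold 4: move[6]->D => LUULLLDU INVALID (collision), skipped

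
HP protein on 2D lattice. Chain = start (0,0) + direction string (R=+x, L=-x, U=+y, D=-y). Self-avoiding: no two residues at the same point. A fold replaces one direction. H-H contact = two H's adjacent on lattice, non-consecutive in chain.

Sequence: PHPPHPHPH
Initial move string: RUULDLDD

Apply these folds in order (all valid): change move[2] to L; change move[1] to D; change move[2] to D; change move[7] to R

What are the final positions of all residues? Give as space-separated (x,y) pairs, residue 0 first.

Initial moves: RUULDLDD
Fold: move[2]->L => RULLDLDD (positions: [(0, 0), (1, 0), (1, 1), (0, 1), (-1, 1), (-1, 0), (-2, 0), (-2, -1), (-2, -2)])
Fold: move[1]->D => RDLLDLDD (positions: [(0, 0), (1, 0), (1, -1), (0, -1), (-1, -1), (-1, -2), (-2, -2), (-2, -3), (-2, -4)])
Fold: move[2]->D => RDDLDLDD (positions: [(0, 0), (1, 0), (1, -1), (1, -2), (0, -2), (0, -3), (-1, -3), (-1, -4), (-1, -5)])
Fold: move[7]->R => RDDLDLDR (positions: [(0, 0), (1, 0), (1, -1), (1, -2), (0, -2), (0, -3), (-1, -3), (-1, -4), (0, -4)])

Answer: (0,0) (1,0) (1,-1) (1,-2) (0,-2) (0,-3) (-1,-3) (-1,-4) (0,-4)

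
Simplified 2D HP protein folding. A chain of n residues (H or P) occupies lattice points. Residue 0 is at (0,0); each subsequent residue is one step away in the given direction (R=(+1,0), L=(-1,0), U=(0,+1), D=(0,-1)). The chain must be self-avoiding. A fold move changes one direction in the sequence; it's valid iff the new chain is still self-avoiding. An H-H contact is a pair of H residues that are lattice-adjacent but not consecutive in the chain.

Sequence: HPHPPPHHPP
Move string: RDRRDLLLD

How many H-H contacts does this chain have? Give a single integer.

Answer: 1

Derivation:
Positions: [(0, 0), (1, 0), (1, -1), (2, -1), (3, -1), (3, -2), (2, -2), (1, -2), (0, -2), (0, -3)]
H-H contact: residue 2 @(1,-1) - residue 7 @(1, -2)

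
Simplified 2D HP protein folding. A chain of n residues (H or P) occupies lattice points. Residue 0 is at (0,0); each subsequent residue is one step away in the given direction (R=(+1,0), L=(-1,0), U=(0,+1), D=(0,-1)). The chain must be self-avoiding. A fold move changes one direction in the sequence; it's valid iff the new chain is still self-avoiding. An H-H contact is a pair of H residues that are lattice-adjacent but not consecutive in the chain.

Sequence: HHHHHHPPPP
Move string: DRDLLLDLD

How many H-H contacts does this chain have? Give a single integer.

Positions: [(0, 0), (0, -1), (1, -1), (1, -2), (0, -2), (-1, -2), (-2, -2), (-2, -3), (-3, -3), (-3, -4)]
H-H contact: residue 1 @(0,-1) - residue 4 @(0, -2)

Answer: 1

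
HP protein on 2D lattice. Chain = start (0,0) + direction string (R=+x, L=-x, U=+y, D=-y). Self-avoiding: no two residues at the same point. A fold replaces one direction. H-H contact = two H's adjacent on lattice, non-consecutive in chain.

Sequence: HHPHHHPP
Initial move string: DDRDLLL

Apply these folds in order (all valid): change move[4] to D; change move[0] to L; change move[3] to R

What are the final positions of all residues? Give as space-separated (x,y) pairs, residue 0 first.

Initial moves: DDRDLLL
Fold: move[4]->D => DDRDDLL (positions: [(0, 0), (0, -1), (0, -2), (1, -2), (1, -3), (1, -4), (0, -4), (-1, -4)])
Fold: move[0]->L => LDRDDLL (positions: [(0, 0), (-1, 0), (-1, -1), (0, -1), (0, -2), (0, -3), (-1, -3), (-2, -3)])
Fold: move[3]->R => LDRRDLL (positions: [(0, 0), (-1, 0), (-1, -1), (0, -1), (1, -1), (1, -2), (0, -2), (-1, -2)])

Answer: (0,0) (-1,0) (-1,-1) (0,-1) (1,-1) (1,-2) (0,-2) (-1,-2)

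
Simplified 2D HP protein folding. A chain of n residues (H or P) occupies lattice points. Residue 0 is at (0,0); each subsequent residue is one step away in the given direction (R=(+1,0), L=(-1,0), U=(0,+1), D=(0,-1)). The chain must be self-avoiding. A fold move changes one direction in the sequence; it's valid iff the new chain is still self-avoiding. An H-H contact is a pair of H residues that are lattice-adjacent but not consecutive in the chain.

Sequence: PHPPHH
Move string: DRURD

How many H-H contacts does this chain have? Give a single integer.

Positions: [(0, 0), (0, -1), (1, -1), (1, 0), (2, 0), (2, -1)]
No H-H contacts found.

Answer: 0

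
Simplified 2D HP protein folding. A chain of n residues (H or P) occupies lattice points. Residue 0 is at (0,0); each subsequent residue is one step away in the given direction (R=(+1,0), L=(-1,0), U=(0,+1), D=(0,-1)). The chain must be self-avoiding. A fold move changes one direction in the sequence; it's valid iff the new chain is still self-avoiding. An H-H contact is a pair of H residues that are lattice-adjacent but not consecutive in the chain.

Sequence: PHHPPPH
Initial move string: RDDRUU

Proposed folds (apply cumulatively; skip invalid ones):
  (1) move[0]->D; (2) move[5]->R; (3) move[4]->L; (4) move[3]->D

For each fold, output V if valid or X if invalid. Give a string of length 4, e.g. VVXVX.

Initial: RDDRUU -> [(0, 0), (1, 0), (1, -1), (1, -2), (2, -2), (2, -1), (2, 0)]
Fold 1: move[0]->D => DDDRUU VALID
Fold 2: move[5]->R => DDDRUR VALID
Fold 3: move[4]->L => DDDRLR INVALID (collision), skipped
Fold 4: move[3]->D => DDDDUR INVALID (collision), skipped

Answer: VVXX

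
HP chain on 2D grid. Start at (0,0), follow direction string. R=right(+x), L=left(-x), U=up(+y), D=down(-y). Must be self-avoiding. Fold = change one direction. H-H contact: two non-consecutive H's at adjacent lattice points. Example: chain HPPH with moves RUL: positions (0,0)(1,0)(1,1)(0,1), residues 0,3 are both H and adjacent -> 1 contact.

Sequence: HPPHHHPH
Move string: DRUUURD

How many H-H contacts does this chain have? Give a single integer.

Answer: 2

Derivation:
Positions: [(0, 0), (0, -1), (1, -1), (1, 0), (1, 1), (1, 2), (2, 2), (2, 1)]
H-H contact: residue 0 @(0,0) - residue 3 @(1, 0)
H-H contact: residue 4 @(1,1) - residue 7 @(2, 1)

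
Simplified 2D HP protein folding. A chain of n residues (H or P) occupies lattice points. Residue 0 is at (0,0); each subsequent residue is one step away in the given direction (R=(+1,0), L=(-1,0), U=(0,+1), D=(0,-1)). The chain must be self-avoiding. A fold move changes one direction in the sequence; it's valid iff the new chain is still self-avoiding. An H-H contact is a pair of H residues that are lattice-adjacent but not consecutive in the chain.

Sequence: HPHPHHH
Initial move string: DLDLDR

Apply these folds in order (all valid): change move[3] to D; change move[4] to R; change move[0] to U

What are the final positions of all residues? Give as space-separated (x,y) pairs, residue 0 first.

Answer: (0,0) (0,1) (-1,1) (-1,0) (-1,-1) (0,-1) (1,-1)

Derivation:
Initial moves: DLDLDR
Fold: move[3]->D => DLDDDR (positions: [(0, 0), (0, -1), (-1, -1), (-1, -2), (-1, -3), (-1, -4), (0, -4)])
Fold: move[4]->R => DLDDRR (positions: [(0, 0), (0, -1), (-1, -1), (-1, -2), (-1, -3), (0, -3), (1, -3)])
Fold: move[0]->U => ULDDRR (positions: [(0, 0), (0, 1), (-1, 1), (-1, 0), (-1, -1), (0, -1), (1, -1)])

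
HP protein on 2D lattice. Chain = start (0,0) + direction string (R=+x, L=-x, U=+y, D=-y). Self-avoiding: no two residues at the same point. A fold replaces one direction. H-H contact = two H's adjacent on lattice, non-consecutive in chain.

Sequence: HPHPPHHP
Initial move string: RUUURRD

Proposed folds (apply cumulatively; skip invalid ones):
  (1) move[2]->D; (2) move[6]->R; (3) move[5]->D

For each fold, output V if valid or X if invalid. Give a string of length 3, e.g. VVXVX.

Answer: XVV

Derivation:
Initial: RUUURRD -> [(0, 0), (1, 0), (1, 1), (1, 2), (1, 3), (2, 3), (3, 3), (3, 2)]
Fold 1: move[2]->D => RUDURRD INVALID (collision), skipped
Fold 2: move[6]->R => RUUURRR VALID
Fold 3: move[5]->D => RUUURDR VALID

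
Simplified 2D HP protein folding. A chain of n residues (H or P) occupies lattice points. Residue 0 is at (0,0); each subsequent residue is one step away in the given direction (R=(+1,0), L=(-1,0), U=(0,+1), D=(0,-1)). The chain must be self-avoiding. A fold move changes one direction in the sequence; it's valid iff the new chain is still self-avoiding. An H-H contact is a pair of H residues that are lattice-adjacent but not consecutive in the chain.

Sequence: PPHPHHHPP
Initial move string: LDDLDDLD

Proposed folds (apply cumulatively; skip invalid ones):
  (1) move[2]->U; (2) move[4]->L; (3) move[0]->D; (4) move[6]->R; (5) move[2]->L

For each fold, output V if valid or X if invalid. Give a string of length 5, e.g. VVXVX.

Initial: LDDLDDLD -> [(0, 0), (-1, 0), (-1, -1), (-1, -2), (-2, -2), (-2, -3), (-2, -4), (-3, -4), (-3, -5)]
Fold 1: move[2]->U => LDULDDLD INVALID (collision), skipped
Fold 2: move[4]->L => LDDLLDLD VALID
Fold 3: move[0]->D => DDDLLDLD VALID
Fold 4: move[6]->R => DDDLLDRD VALID
Fold 5: move[2]->L => DDLLLDRD VALID

Answer: XVVVV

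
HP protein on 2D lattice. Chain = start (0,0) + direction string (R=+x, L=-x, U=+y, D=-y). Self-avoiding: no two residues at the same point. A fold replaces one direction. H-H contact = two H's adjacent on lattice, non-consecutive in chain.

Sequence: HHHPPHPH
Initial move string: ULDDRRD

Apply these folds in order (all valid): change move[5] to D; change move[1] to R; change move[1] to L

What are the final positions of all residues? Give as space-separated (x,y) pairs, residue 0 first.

Initial moves: ULDDRRD
Fold: move[5]->D => ULDDRDD (positions: [(0, 0), (0, 1), (-1, 1), (-1, 0), (-1, -1), (0, -1), (0, -2), (0, -3)])
Fold: move[1]->R => URDDRDD (positions: [(0, 0), (0, 1), (1, 1), (1, 0), (1, -1), (2, -1), (2, -2), (2, -3)])
Fold: move[1]->L => ULDDRDD (positions: [(0, 0), (0, 1), (-1, 1), (-1, 0), (-1, -1), (0, -1), (0, -2), (0, -3)])

Answer: (0,0) (0,1) (-1,1) (-1,0) (-1,-1) (0,-1) (0,-2) (0,-3)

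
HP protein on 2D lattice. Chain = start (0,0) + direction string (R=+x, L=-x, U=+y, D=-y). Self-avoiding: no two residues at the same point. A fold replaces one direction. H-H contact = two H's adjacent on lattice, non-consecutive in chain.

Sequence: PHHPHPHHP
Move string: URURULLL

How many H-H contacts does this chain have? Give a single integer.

Positions: [(0, 0), (0, 1), (1, 1), (1, 2), (2, 2), (2, 3), (1, 3), (0, 3), (-1, 3)]
No H-H contacts found.

Answer: 0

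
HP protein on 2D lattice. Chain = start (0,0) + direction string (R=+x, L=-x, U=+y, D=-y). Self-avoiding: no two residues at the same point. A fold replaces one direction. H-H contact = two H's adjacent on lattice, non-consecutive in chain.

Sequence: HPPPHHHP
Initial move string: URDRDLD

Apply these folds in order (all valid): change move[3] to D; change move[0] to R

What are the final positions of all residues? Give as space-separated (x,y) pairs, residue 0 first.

Initial moves: URDRDLD
Fold: move[3]->D => URDDDLD (positions: [(0, 0), (0, 1), (1, 1), (1, 0), (1, -1), (1, -2), (0, -2), (0, -3)])
Fold: move[0]->R => RRDDDLD (positions: [(0, 0), (1, 0), (2, 0), (2, -1), (2, -2), (2, -3), (1, -3), (1, -4)])

Answer: (0,0) (1,0) (2,0) (2,-1) (2,-2) (2,-3) (1,-3) (1,-4)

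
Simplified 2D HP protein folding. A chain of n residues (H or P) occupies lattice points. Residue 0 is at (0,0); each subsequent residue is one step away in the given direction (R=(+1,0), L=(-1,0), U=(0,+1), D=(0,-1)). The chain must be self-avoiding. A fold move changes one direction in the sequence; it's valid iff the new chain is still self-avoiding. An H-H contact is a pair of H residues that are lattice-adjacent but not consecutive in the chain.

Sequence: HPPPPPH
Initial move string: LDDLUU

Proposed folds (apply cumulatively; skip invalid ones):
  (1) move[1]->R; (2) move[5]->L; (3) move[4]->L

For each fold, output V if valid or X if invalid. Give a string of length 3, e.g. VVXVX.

Answer: XVV

Derivation:
Initial: LDDLUU -> [(0, 0), (-1, 0), (-1, -1), (-1, -2), (-2, -2), (-2, -1), (-2, 0)]
Fold 1: move[1]->R => LRDLUU INVALID (collision), skipped
Fold 2: move[5]->L => LDDLUL VALID
Fold 3: move[4]->L => LDDLLL VALID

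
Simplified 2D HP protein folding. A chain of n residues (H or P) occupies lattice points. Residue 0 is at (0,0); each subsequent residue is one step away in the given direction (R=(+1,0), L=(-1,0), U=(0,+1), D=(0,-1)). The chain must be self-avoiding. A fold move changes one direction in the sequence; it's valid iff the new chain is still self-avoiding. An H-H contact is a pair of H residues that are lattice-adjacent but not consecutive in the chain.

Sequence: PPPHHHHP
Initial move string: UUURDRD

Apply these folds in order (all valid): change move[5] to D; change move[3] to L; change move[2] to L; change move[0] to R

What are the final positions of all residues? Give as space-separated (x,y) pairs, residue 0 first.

Answer: (0,0) (1,0) (1,1) (0,1) (-1,1) (-1,0) (-1,-1) (-1,-2)

Derivation:
Initial moves: UUURDRD
Fold: move[5]->D => UUURDDD (positions: [(0, 0), (0, 1), (0, 2), (0, 3), (1, 3), (1, 2), (1, 1), (1, 0)])
Fold: move[3]->L => UUULDDD (positions: [(0, 0), (0, 1), (0, 2), (0, 3), (-1, 3), (-1, 2), (-1, 1), (-1, 0)])
Fold: move[2]->L => UULLDDD (positions: [(0, 0), (0, 1), (0, 2), (-1, 2), (-2, 2), (-2, 1), (-2, 0), (-2, -1)])
Fold: move[0]->R => RULLDDD (positions: [(0, 0), (1, 0), (1, 1), (0, 1), (-1, 1), (-1, 0), (-1, -1), (-1, -2)])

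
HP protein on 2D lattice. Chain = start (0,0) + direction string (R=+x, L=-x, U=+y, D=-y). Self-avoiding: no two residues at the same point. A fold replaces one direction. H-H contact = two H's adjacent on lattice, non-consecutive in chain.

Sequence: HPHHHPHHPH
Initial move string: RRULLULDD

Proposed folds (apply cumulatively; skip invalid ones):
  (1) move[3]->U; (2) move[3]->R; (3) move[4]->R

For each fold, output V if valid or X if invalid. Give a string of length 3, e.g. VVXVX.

Answer: VXX

Derivation:
Initial: RRULLULDD -> [(0, 0), (1, 0), (2, 0), (2, 1), (1, 1), (0, 1), (0, 2), (-1, 2), (-1, 1), (-1, 0)]
Fold 1: move[3]->U => RRUULULDD VALID
Fold 2: move[3]->R => RRURLULDD INVALID (collision), skipped
Fold 3: move[4]->R => RRUURULDD INVALID (collision), skipped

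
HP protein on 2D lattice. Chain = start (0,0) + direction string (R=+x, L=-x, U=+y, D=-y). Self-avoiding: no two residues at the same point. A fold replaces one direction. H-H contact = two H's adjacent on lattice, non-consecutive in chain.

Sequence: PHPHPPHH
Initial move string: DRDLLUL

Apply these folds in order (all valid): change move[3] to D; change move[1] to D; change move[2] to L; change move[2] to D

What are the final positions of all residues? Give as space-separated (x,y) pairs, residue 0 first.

Answer: (0,0) (0,-1) (0,-2) (0,-3) (0,-4) (-1,-4) (-1,-3) (-2,-3)

Derivation:
Initial moves: DRDLLUL
Fold: move[3]->D => DRDDLUL (positions: [(0, 0), (0, -1), (1, -1), (1, -2), (1, -3), (0, -3), (0, -2), (-1, -2)])
Fold: move[1]->D => DDDDLUL (positions: [(0, 0), (0, -1), (0, -2), (0, -3), (0, -4), (-1, -4), (-1, -3), (-2, -3)])
Fold: move[2]->L => DDLDLUL (positions: [(0, 0), (0, -1), (0, -2), (-1, -2), (-1, -3), (-2, -3), (-2, -2), (-3, -2)])
Fold: move[2]->D => DDDDLUL (positions: [(0, 0), (0, -1), (0, -2), (0, -3), (0, -4), (-1, -4), (-1, -3), (-2, -3)])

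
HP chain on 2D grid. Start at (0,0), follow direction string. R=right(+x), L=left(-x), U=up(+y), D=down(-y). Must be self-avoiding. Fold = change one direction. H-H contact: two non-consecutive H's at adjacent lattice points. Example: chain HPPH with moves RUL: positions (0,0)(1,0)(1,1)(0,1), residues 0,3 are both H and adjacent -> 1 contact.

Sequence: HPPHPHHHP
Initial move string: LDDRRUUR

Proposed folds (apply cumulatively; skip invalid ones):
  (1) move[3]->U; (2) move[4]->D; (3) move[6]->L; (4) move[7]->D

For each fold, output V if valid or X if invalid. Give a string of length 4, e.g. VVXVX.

Initial: LDDRRUUR -> [(0, 0), (-1, 0), (-1, -1), (-1, -2), (0, -2), (1, -2), (1, -1), (1, 0), (2, 0)]
Fold 1: move[3]->U => LDDURUUR INVALID (collision), skipped
Fold 2: move[4]->D => LDDRDUUR INVALID (collision), skipped
Fold 3: move[6]->L => LDDRRULR INVALID (collision), skipped
Fold 4: move[7]->D => LDDRRUUD INVALID (collision), skipped

Answer: XXXX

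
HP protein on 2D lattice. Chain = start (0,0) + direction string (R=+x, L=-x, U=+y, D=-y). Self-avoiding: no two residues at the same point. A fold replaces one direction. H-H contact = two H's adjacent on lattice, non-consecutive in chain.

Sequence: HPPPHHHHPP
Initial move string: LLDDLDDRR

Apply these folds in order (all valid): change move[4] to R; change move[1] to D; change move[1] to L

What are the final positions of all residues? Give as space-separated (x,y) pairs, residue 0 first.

Initial moves: LLDDLDDRR
Fold: move[4]->R => LLDDRDDRR (positions: [(0, 0), (-1, 0), (-2, 0), (-2, -1), (-2, -2), (-1, -2), (-1, -3), (-1, -4), (0, -4), (1, -4)])
Fold: move[1]->D => LDDDRDDRR (positions: [(0, 0), (-1, 0), (-1, -1), (-1, -2), (-1, -3), (0, -3), (0, -4), (0, -5), (1, -5), (2, -5)])
Fold: move[1]->L => LLDDRDDRR (positions: [(0, 0), (-1, 0), (-2, 0), (-2, -1), (-2, -2), (-1, -2), (-1, -3), (-1, -4), (0, -4), (1, -4)])

Answer: (0,0) (-1,0) (-2,0) (-2,-1) (-2,-2) (-1,-2) (-1,-3) (-1,-4) (0,-4) (1,-4)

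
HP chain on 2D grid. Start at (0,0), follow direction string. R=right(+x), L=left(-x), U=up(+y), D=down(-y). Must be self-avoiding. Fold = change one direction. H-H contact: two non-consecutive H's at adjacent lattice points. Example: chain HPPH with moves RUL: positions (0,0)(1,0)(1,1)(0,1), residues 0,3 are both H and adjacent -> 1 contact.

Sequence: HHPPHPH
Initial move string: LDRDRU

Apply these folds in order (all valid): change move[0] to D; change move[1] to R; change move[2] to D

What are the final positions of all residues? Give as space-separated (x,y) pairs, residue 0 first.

Answer: (0,0) (0,-1) (1,-1) (1,-2) (1,-3) (2,-3) (2,-2)

Derivation:
Initial moves: LDRDRU
Fold: move[0]->D => DDRDRU (positions: [(0, 0), (0, -1), (0, -2), (1, -2), (1, -3), (2, -3), (2, -2)])
Fold: move[1]->R => DRRDRU (positions: [(0, 0), (0, -1), (1, -1), (2, -1), (2, -2), (3, -2), (3, -1)])
Fold: move[2]->D => DRDDRU (positions: [(0, 0), (0, -1), (1, -1), (1, -2), (1, -3), (2, -3), (2, -2)])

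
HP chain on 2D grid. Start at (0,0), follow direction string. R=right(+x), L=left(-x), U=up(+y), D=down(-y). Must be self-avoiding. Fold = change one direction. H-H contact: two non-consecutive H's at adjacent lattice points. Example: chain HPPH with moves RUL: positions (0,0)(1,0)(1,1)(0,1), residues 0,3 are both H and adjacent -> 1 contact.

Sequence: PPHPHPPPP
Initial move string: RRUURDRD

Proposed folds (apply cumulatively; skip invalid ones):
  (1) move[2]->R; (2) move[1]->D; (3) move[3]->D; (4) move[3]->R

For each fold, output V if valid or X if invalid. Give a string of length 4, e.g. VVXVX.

Answer: VVVV

Derivation:
Initial: RRUURDRD -> [(0, 0), (1, 0), (2, 0), (2, 1), (2, 2), (3, 2), (3, 1), (4, 1), (4, 0)]
Fold 1: move[2]->R => RRRURDRD VALID
Fold 2: move[1]->D => RDRURDRD VALID
Fold 3: move[3]->D => RDRDRDRD VALID
Fold 4: move[3]->R => RDRRRDRD VALID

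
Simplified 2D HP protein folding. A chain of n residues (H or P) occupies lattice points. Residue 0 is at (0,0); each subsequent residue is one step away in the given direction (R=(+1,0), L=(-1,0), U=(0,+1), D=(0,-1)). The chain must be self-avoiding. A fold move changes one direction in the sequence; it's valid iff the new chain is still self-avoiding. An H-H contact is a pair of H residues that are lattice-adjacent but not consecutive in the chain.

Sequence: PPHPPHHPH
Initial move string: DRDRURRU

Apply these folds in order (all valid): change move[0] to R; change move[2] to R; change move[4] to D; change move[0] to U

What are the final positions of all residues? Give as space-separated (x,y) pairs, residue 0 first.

Initial moves: DRDRURRU
Fold: move[0]->R => RRDRURRU (positions: [(0, 0), (1, 0), (2, 0), (2, -1), (3, -1), (3, 0), (4, 0), (5, 0), (5, 1)])
Fold: move[2]->R => RRRRURRU (positions: [(0, 0), (1, 0), (2, 0), (3, 0), (4, 0), (4, 1), (5, 1), (6, 1), (6, 2)])
Fold: move[4]->D => RRRRDRRU (positions: [(0, 0), (1, 0), (2, 0), (3, 0), (4, 0), (4, -1), (5, -1), (6, -1), (6, 0)])
Fold: move[0]->U => URRRDRRU (positions: [(0, 0), (0, 1), (1, 1), (2, 1), (3, 1), (3, 0), (4, 0), (5, 0), (5, 1)])

Answer: (0,0) (0,1) (1,1) (2,1) (3,1) (3,0) (4,0) (5,0) (5,1)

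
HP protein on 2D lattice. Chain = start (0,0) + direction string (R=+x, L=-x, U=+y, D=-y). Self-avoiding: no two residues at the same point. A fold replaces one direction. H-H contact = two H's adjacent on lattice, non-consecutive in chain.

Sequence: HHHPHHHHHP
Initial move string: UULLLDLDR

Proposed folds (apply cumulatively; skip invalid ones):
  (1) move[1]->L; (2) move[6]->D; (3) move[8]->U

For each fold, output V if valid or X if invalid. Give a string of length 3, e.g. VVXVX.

Answer: VVX

Derivation:
Initial: UULLLDLDR -> [(0, 0), (0, 1), (0, 2), (-1, 2), (-2, 2), (-3, 2), (-3, 1), (-4, 1), (-4, 0), (-3, 0)]
Fold 1: move[1]->L => ULLLLDLDR VALID
Fold 2: move[6]->D => ULLLLDDDR VALID
Fold 3: move[8]->U => ULLLLDDDU INVALID (collision), skipped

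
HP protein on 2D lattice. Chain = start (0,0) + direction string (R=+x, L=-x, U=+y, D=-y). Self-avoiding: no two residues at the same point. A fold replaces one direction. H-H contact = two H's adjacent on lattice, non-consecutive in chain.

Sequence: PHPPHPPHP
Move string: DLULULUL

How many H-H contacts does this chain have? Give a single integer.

Positions: [(0, 0), (0, -1), (-1, -1), (-1, 0), (-2, 0), (-2, 1), (-3, 1), (-3, 2), (-4, 2)]
No H-H contacts found.

Answer: 0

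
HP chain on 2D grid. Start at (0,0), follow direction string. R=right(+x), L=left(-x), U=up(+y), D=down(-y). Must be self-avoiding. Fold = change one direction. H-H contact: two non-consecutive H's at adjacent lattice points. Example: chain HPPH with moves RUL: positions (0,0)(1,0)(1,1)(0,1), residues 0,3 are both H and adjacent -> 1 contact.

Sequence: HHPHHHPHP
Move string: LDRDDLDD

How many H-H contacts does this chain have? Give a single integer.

Positions: [(0, 0), (-1, 0), (-1, -1), (0, -1), (0, -2), (0, -3), (-1, -3), (-1, -4), (-1, -5)]
H-H contact: residue 0 @(0,0) - residue 3 @(0, -1)

Answer: 1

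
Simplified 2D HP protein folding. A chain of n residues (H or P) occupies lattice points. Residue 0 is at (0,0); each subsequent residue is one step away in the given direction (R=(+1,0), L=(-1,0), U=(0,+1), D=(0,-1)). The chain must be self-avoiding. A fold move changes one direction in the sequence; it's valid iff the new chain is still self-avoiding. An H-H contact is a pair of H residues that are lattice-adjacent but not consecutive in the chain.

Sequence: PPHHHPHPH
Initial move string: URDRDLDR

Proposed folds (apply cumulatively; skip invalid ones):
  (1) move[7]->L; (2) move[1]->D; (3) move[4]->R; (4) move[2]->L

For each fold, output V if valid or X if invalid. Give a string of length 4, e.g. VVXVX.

Initial: URDRDLDR -> [(0, 0), (0, 1), (1, 1), (1, 0), (2, 0), (2, -1), (1, -1), (1, -2), (2, -2)]
Fold 1: move[7]->L => URDRDLDL VALID
Fold 2: move[1]->D => UDDRDLDL INVALID (collision), skipped
Fold 3: move[4]->R => URDRRLDL INVALID (collision), skipped
Fold 4: move[2]->L => URLRDLDL INVALID (collision), skipped

Answer: VXXX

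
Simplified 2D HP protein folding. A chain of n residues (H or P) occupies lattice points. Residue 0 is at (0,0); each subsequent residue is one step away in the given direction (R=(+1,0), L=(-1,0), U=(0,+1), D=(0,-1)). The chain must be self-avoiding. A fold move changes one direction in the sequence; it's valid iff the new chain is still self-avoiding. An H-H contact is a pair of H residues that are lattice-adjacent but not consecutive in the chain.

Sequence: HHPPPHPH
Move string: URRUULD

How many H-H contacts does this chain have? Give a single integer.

Positions: [(0, 0), (0, 1), (1, 1), (2, 1), (2, 2), (2, 3), (1, 3), (1, 2)]
No H-H contacts found.

Answer: 0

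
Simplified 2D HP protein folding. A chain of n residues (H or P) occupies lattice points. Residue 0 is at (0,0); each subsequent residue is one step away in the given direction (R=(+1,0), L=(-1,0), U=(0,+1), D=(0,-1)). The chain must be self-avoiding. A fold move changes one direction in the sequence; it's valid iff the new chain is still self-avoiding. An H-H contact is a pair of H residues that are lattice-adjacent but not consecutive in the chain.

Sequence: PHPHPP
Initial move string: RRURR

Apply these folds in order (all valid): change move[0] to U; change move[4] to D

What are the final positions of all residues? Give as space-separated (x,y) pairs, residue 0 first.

Initial moves: RRURR
Fold: move[0]->U => URURR (positions: [(0, 0), (0, 1), (1, 1), (1, 2), (2, 2), (3, 2)])
Fold: move[4]->D => URURD (positions: [(0, 0), (0, 1), (1, 1), (1, 2), (2, 2), (2, 1)])

Answer: (0,0) (0,1) (1,1) (1,2) (2,2) (2,1)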